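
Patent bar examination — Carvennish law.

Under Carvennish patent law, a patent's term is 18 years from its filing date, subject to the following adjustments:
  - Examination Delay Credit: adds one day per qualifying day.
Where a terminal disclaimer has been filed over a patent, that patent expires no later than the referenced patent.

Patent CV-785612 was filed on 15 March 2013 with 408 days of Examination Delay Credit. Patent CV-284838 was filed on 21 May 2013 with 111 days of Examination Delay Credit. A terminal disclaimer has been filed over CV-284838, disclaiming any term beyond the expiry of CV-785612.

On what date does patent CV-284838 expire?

Natural term of CV-284838:
  Base: filing + 18 years → 21 May 2031.
  Examination Delay Credit: +111 days → 9 September 2031.
Expiry of referenced patent CV-785612:
  Base: filing + 18 years → 15 March 2031.
  Examination Delay Credit: +408 days → 26 April 2032.
Terminal disclaimer: CV-284838 expires on the earlier of 9 September 2031 and 26 April 2032.

September 9, 2031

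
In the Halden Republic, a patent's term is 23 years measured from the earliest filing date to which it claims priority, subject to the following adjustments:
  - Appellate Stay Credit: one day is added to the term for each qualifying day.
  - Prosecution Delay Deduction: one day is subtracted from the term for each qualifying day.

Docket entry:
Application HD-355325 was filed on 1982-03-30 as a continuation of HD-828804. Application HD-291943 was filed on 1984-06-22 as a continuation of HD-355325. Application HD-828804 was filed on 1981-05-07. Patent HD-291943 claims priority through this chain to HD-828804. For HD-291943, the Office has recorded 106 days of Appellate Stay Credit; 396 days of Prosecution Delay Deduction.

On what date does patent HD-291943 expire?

2003-07-22

Earliest priority filing: 7 May 1981.
Base term: 7 May 1981 + 23 years → 7 May 2004.
Appellate Stay Credit: +106 days → 21 August 2004.
Prosecution Delay Deduction: −396 days → 22 July 2003.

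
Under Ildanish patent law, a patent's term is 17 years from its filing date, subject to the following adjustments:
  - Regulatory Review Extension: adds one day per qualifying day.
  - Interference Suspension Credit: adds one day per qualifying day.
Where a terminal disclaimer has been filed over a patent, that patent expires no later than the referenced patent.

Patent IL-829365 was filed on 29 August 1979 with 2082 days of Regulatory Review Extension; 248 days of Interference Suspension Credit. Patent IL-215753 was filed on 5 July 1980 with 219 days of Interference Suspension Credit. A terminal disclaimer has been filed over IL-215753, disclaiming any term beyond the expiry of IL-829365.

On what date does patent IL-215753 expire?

Natural term of IL-215753:
  Base: filing + 17 years → 5 July 1997.
  Interference Suspension Credit: +219 days → 9 February 1998.
Expiry of referenced patent IL-829365:
  Base: filing + 17 years → 29 August 1996.
  Regulatory Review Extension: +2082 days → 12 May 2002.
  Interference Suspension Credit: +248 days → 15 January 2003.
Terminal disclaimer: IL-215753 expires on the earlier of 9 February 1998 and 15 January 2003.

February 9, 1998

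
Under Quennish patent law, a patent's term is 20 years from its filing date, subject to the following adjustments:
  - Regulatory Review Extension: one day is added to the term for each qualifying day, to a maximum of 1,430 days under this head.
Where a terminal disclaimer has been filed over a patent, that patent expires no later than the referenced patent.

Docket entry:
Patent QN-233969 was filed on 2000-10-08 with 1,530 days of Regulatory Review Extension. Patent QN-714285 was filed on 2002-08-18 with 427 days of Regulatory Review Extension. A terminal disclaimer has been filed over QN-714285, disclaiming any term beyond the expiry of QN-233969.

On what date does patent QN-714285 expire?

Natural term of QN-714285:
  Base: filing + 20 years → 18 August 2022.
  Regulatory Review Extension: 427 days (within the 1430-day cap) → +427 days → 19 October 2023.
Expiry of referenced patent QN-233969:
  Base: filing + 20 years → 8 October 2020.
  Regulatory Review Extension: 1530 days claimed exceeds the 1430-day cap, so +1430 days → 7 September 2024.
Terminal disclaimer: QN-714285 expires on the earlier of 19 October 2023 and 7 September 2024.

October 19, 2023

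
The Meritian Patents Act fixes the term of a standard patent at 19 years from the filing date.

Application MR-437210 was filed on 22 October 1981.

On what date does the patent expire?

2000-10-22

Filing date + 19 years → 22 October 2000.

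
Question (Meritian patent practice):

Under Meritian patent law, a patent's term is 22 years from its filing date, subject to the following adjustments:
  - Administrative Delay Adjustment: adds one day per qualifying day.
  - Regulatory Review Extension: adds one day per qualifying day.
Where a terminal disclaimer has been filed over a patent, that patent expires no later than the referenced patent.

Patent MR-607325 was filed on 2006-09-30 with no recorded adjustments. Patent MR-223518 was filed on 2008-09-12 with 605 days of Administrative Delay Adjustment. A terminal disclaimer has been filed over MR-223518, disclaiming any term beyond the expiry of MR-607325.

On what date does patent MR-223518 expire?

Natural term of MR-223518:
  Base: filing + 22 years → 12 September 2030.
  Administrative Delay Adjustment: +605 days → 9 May 2032.
Expiry of referenced patent MR-607325:
  Base: filing + 22 years → 30 September 2028.
Terminal disclaimer: MR-223518 expires on the earlier of 9 May 2032 and 30 September 2028.

September 30, 2028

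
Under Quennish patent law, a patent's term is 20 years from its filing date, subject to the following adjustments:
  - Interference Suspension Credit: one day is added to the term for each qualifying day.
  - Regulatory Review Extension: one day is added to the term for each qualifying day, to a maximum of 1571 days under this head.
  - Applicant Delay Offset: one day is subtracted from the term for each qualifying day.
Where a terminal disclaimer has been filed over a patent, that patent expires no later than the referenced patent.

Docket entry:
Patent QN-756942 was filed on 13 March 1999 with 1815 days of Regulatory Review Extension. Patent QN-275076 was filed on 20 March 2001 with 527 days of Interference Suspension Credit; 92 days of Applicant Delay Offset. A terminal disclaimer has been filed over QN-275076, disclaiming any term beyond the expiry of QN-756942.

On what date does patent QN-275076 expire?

May 29, 2022

Natural term of QN-275076:
  Base: filing + 20 years → 20 March 2021.
  Interference Suspension Credit: +527 days → 29 August 2022.
  Applicant Delay Offset: −92 days → 29 May 2022.
Expiry of referenced patent QN-756942:
  Base: filing + 20 years → 13 March 2019.
  Regulatory Review Extension: 1815 days claimed exceeds the 1571-day cap, so +1571 days → 1 July 2023.
Terminal disclaimer: QN-275076 expires on the earlier of 29 May 2022 and 1 July 2023.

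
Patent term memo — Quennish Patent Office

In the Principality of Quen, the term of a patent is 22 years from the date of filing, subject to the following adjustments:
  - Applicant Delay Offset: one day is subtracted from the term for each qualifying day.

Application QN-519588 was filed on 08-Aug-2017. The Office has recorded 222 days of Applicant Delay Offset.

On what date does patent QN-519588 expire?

2038-12-29

Base term: filing date + 22 years → 8 August 2039.
Applicant Delay Offset: −222 days → 29 December 2038.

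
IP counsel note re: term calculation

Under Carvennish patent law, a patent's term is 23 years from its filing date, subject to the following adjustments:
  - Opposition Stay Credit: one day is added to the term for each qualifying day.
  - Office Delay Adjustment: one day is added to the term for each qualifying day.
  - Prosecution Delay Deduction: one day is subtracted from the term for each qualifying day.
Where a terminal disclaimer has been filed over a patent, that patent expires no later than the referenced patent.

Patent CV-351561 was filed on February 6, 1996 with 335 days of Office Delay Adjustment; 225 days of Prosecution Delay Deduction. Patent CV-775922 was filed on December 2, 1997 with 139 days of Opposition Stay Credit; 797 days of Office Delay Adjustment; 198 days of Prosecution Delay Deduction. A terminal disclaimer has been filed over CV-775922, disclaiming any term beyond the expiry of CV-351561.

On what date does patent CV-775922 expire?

May 27, 2019

Natural term of CV-775922:
  Base: filing + 23 years → 2 December 2020.
  Opposition Stay Credit: +139 days → 20 April 2021.
  Office Delay Adjustment: +797 days → 26 June 2023.
  Prosecution Delay Deduction: −198 days → 10 December 2022.
Expiry of referenced patent CV-351561:
  Base: filing + 23 years → 6 February 2019.
  Office Delay Adjustment: +335 days → 7 January 2020.
  Prosecution Delay Deduction: −225 days → 27 May 2019.
Terminal disclaimer: CV-775922 expires on the earlier of 10 December 2022 and 27 May 2019.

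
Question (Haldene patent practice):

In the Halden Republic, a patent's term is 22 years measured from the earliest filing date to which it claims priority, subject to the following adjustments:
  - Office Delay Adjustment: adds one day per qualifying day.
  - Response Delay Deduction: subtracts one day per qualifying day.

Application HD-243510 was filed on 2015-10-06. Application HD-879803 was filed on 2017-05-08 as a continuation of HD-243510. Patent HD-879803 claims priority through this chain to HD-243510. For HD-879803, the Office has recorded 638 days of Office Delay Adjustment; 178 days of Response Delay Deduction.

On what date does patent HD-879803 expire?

2039-01-09

Earliest priority filing: 6 October 2015.
Base term: 6 October 2015 + 22 years → 6 October 2037.
Office Delay Adjustment: +638 days → 6 July 2039.
Response Delay Deduction: −178 days → 9 January 2039.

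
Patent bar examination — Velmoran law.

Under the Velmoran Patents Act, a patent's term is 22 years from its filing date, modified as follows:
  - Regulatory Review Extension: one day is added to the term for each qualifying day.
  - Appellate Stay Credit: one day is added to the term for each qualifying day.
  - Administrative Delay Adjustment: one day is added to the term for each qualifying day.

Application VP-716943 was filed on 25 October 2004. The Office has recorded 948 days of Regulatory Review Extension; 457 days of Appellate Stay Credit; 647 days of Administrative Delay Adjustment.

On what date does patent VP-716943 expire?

June 7, 2032

Base term: filing date + 22 years → 25 October 2026.
Regulatory Review Extension: +948 days → 30 May 2029.
Appellate Stay Credit: +457 days → 30 August 2030.
Administrative Delay Adjustment: +647 days → 7 June 2032.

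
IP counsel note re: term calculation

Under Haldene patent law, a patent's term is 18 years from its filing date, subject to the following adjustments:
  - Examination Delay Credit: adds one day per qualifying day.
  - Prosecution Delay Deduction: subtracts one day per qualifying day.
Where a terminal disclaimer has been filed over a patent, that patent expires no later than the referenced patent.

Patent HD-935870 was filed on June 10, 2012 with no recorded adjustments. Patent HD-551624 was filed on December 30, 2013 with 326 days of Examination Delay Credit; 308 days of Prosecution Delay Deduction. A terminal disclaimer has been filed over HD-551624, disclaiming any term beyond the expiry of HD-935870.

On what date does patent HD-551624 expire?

2030-06-10

Natural term of HD-551624:
  Base: filing + 18 years → 30 December 2031.
  Examination Delay Credit: +326 days → 20 November 2032.
  Prosecution Delay Deduction: −308 days → 17 January 2032.
Expiry of referenced patent HD-935870:
  Base: filing + 18 years → 10 June 2030.
Terminal disclaimer: HD-551624 expires on the earlier of 17 January 2032 and 10 June 2030.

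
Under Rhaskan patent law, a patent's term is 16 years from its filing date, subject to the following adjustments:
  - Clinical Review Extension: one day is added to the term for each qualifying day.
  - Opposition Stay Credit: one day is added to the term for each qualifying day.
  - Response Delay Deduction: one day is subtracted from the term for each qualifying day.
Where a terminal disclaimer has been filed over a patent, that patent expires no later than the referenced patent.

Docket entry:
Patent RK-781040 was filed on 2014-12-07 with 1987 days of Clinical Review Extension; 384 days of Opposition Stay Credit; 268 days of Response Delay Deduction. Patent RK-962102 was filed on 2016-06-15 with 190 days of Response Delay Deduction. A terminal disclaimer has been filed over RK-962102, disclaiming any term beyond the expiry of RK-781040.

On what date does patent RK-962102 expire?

Natural term of RK-962102:
  Base: filing + 16 years → 15 June 2032.
  Response Delay Deduction: −190 days → 8 December 2031.
Expiry of referenced patent RK-781040:
  Base: filing + 16 years → 7 December 2030.
  Clinical Review Extension: +1987 days → 16 May 2036.
  Opposition Stay Credit: +384 days → 4 June 2037.
  Response Delay Deduction: −268 days → 9 September 2036.
Terminal disclaimer: RK-962102 expires on the earlier of 8 December 2031 and 9 September 2036.

December 8, 2031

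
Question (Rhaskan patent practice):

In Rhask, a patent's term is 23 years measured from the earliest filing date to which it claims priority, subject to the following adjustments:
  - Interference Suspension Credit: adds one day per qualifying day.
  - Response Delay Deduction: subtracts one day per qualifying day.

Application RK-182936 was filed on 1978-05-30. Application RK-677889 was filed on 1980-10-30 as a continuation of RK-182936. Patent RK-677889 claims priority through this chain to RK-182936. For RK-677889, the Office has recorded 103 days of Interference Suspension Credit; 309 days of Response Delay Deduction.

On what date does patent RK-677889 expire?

November 5, 2000

Earliest priority filing: 30 May 1978.
Base term: 30 May 1978 + 23 years → 30 May 2001.
Interference Suspension Credit: +103 days → 10 September 2001.
Response Delay Deduction: −309 days → 5 November 2000.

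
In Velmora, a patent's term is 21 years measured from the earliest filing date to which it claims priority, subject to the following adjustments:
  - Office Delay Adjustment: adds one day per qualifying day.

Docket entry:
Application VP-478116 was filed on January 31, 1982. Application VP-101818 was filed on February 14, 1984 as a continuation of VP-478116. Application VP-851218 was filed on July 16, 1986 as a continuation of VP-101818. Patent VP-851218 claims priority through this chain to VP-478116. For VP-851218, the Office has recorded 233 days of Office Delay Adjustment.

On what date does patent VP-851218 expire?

Earliest priority filing: 31 January 1982.
Base term: 31 January 1982 + 21 years → 31 January 2003.
Office Delay Adjustment: +233 days → 21 September 2003.

2003-09-21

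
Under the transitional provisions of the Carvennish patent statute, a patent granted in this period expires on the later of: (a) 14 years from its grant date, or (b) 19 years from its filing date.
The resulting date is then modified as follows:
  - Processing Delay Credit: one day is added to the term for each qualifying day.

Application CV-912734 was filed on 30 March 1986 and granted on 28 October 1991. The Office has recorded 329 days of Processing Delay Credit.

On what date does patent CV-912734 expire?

(a) grant + 14 years → 28 October 2005.
(b) filing + 19 years → 30 March 2005.
Later of the two: 28 October 2005.
Processing Delay Credit: +329 days → 22 September 2006.

September 22, 2006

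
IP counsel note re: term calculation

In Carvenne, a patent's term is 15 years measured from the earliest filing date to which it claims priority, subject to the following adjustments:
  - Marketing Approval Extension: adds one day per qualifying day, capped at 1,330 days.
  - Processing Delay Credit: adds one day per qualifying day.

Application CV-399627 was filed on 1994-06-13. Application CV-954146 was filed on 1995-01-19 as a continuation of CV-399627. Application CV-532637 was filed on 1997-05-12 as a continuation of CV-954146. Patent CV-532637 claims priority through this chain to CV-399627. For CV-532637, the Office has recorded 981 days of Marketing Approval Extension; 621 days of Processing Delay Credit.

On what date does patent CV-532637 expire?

Earliest priority filing: 13 June 1994.
Base term: 13 June 1994 + 15 years → 13 June 2009.
Marketing Approval Extension: 981 days (within the 1330-day cap) → +981 days → 19 February 2012.
Processing Delay Credit: +621 days → 1 November 2013.

2013-11-01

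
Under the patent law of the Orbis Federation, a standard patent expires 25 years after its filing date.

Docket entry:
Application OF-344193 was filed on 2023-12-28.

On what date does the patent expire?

December 28, 2048

Filing date + 25 years → 28 December 2048.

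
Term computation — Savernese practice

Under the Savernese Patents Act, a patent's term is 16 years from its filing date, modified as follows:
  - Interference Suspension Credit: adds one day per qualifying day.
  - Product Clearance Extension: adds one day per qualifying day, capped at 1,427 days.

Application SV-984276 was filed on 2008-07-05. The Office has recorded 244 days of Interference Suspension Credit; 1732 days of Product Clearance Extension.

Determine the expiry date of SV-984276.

Base term: filing date + 16 years → 5 July 2024.
Interference Suspension Credit: +244 days → 6 March 2025.
Product Clearance Extension: 1732 days claimed exceeds the 1427-day cap, so +1427 days → 31 January 2029.

2029-01-31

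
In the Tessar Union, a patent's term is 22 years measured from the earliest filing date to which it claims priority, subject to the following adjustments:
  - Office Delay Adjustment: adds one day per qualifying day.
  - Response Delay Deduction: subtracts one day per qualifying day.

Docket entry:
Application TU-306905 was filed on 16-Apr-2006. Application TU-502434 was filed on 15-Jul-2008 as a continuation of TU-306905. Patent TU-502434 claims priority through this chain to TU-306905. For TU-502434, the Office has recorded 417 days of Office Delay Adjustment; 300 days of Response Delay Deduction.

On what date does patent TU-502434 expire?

Earliest priority filing: 16 April 2006.
Base term: 16 April 2006 + 22 years → 16 April 2028.
Office Delay Adjustment: +417 days → 7 June 2029.
Response Delay Deduction: −300 days → 11 August 2028.

August 11, 2028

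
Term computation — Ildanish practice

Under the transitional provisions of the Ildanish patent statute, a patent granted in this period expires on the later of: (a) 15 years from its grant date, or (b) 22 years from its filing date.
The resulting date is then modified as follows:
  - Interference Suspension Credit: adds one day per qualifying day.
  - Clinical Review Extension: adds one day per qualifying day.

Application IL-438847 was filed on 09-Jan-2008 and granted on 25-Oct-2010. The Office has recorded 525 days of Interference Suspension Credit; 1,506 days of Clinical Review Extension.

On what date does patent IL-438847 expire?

August 2, 2035

(a) grant + 15 years → 25 October 2025.
(b) filing + 22 years → 9 January 2030.
Later of the two: 9 January 2030.
Interference Suspension Credit: +525 days → 18 June 2031.
Clinical Review Extension: +1506 days → 2 August 2035.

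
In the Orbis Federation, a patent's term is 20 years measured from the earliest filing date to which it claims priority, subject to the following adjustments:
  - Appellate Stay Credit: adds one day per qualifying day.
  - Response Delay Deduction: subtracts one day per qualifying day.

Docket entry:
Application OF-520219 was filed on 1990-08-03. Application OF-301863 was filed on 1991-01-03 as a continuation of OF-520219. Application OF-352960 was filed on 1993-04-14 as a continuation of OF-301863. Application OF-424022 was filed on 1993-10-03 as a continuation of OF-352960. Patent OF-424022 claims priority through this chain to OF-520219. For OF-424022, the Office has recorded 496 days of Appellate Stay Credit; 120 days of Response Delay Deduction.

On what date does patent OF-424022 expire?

Earliest priority filing: 3 August 1990.
Base term: 3 August 1990 + 20 years → 3 August 2010.
Appellate Stay Credit: +496 days → 12 December 2011.
Response Delay Deduction: −120 days → 14 August 2011.

August 14, 2011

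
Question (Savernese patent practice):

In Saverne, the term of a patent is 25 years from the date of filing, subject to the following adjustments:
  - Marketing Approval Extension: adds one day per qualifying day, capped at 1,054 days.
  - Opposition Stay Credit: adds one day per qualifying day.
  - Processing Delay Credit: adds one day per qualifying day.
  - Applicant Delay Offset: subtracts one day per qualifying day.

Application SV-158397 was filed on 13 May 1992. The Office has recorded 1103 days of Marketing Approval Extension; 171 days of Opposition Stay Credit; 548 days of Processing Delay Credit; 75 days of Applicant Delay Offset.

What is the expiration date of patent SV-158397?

2022-01-05

Base term: filing date + 25 years → 13 May 2017.
Marketing Approval Extension: 1103 days claimed exceeds the 1054-day cap, so +1054 days → 1 April 2020.
Opposition Stay Credit: +171 days → 19 September 2020.
Processing Delay Credit: +548 days → 21 March 2022.
Applicant Delay Offset: −75 days → 5 January 2022.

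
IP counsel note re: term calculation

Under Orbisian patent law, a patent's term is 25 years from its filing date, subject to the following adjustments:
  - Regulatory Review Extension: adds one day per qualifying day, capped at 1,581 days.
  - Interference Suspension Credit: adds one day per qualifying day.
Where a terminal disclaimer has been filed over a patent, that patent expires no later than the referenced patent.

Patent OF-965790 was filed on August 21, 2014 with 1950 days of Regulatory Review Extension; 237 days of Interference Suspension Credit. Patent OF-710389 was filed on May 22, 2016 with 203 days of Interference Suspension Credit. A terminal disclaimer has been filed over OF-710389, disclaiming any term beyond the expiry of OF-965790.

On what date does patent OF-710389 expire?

Natural term of OF-710389:
  Base: filing + 25 years → 22 May 2041.
  Interference Suspension Credit: +203 days → 11 December 2041.
Expiry of referenced patent OF-965790:
  Base: filing + 25 years → 21 August 2039.
  Regulatory Review Extension: 1950 days claimed exceeds the 1581-day cap, so +1581 days → 19 December 2043.
  Interference Suspension Credit: +237 days → 12 August 2044.
Terminal disclaimer: OF-710389 expires on the earlier of 11 December 2041 and 12 August 2044.

December 11, 2041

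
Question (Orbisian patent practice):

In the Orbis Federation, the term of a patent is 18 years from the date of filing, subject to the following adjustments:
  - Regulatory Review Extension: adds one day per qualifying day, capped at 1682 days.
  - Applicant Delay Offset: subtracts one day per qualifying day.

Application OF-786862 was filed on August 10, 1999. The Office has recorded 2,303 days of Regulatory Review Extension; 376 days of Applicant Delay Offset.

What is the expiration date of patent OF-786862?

2021-03-08

Base term: filing date + 18 years → 10 August 2017.
Regulatory Review Extension: 2303 days claimed exceeds the 1682-day cap, so +1682 days → 19 March 2022.
Applicant Delay Offset: −376 days → 8 March 2021.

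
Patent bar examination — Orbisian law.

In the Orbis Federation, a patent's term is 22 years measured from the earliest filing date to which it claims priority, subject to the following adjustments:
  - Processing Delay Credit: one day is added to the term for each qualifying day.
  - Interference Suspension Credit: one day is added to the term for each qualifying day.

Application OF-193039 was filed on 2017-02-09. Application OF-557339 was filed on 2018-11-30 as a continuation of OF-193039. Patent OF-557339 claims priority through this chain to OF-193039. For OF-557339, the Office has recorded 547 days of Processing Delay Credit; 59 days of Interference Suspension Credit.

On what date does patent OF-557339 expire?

Earliest priority filing: 9 February 2017.
Base term: 9 February 2017 + 22 years → 9 February 2039.
Processing Delay Credit: +547 days → 9 August 2040.
Interference Suspension Credit: +59 days → 7 October 2040.

2040-10-07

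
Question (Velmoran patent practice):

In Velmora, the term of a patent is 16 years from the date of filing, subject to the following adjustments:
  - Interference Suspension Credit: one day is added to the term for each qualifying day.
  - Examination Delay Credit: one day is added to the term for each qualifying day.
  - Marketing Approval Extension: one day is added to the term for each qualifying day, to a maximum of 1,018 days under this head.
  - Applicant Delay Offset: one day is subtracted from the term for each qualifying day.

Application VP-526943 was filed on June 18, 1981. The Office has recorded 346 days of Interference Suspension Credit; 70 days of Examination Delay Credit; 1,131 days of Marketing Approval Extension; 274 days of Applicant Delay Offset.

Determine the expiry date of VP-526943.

Base term: filing date + 16 years → 18 June 1997.
Interference Suspension Credit: +346 days → 30 May 1998.
Examination Delay Credit: +70 days → 8 August 1998.
Marketing Approval Extension: 1131 days claimed exceeds the 1018-day cap, so +1018 days → 22 May 2001.
Applicant Delay Offset: −274 days → 21 August 2000.

2000-08-21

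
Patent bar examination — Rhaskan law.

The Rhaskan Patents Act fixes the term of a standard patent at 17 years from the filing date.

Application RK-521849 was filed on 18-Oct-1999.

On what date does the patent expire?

Filing date + 17 years → 18 October 2016.

2016-10-18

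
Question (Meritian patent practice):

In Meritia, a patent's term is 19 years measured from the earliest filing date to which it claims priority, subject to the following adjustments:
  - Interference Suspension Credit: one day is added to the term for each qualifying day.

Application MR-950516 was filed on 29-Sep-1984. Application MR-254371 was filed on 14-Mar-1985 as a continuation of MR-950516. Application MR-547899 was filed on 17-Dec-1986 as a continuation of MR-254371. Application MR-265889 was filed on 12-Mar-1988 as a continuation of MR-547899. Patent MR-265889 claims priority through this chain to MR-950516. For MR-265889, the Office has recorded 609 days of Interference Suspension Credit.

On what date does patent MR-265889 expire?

2005-05-30

Earliest priority filing: 29 September 1984.
Base term: 29 September 1984 + 19 years → 29 September 2003.
Interference Suspension Credit: +609 days → 30 May 2005.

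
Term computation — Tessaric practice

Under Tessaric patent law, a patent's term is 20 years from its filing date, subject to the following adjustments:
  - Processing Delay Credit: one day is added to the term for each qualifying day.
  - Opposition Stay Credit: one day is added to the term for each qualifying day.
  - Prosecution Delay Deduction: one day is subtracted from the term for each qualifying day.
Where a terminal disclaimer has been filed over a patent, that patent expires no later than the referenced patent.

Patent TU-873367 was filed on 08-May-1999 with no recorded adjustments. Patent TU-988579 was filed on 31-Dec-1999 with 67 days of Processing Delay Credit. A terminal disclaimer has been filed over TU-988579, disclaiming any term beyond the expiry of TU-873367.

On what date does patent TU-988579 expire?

Natural term of TU-988579:
  Base: filing + 20 years → 31 December 2019.
  Processing Delay Credit: +67 days → 7 March 2020.
Expiry of referenced patent TU-873367:
  Base: filing + 20 years → 8 May 2019.
Terminal disclaimer: TU-988579 expires on the earlier of 7 March 2020 and 8 May 2019.

2019-05-08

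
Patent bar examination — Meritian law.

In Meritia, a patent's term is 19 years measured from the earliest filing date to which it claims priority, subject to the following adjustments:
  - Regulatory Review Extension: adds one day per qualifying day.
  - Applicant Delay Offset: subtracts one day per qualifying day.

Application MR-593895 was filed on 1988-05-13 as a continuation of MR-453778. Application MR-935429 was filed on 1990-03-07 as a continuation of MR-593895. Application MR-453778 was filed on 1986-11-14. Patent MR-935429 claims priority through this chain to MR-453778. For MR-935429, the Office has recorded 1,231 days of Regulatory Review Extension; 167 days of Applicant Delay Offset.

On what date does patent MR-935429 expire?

October 13, 2008

Earliest priority filing: 14 November 1986.
Base term: 14 November 1986 + 19 years → 14 November 2005.
Regulatory Review Extension: +1231 days → 29 March 2009.
Applicant Delay Offset: −167 days → 13 October 2008.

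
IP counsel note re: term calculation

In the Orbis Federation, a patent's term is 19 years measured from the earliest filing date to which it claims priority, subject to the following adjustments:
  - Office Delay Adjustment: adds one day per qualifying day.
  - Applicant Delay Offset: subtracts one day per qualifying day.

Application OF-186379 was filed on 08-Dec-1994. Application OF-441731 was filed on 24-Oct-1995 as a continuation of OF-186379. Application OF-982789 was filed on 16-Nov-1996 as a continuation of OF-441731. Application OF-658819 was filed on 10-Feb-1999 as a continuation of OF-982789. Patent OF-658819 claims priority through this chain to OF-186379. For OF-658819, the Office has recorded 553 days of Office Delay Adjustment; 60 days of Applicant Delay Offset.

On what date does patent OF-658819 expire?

April 15, 2015

Earliest priority filing: 8 December 1994.
Base term: 8 December 1994 + 19 years → 8 December 2013.
Office Delay Adjustment: +553 days → 14 June 2015.
Applicant Delay Offset: −60 days → 15 April 2015.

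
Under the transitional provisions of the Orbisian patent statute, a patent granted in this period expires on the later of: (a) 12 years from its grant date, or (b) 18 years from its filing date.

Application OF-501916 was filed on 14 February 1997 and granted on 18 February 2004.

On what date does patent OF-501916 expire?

(a) grant + 12 years → 18 February 2016.
(b) filing + 18 years → 14 February 2015.
Later of the two: 18 February 2016.

2016-02-18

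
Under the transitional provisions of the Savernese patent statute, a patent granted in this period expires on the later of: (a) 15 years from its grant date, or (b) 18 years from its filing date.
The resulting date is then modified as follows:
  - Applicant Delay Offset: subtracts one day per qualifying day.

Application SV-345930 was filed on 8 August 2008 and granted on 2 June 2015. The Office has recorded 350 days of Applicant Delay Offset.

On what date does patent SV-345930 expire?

2029-06-17

(a) grant + 15 years → 2 June 2030.
(b) filing + 18 years → 8 August 2026.
Later of the two: 2 June 2030.
Applicant Delay Offset: −350 days → 17 June 2029.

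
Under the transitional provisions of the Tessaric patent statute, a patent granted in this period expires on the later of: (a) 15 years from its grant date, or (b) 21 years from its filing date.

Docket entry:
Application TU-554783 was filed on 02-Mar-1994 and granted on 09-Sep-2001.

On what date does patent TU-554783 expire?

September 9, 2016

(a) grant + 15 years → 9 September 2016.
(b) filing + 21 years → 2 March 2015.
Later of the two: 9 September 2016.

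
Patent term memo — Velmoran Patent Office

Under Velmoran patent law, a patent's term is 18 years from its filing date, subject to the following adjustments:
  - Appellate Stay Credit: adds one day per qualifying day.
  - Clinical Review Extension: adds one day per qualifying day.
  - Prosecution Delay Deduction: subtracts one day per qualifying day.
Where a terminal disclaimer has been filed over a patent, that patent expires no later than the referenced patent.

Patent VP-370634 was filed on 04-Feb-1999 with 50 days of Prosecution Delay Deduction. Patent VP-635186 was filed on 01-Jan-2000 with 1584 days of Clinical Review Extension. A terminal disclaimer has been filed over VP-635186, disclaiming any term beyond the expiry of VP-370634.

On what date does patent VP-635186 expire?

Natural term of VP-635186:
  Base: filing + 18 years → 1 January 2018.
  Clinical Review Extension: +1584 days → 4 May 2022.
Expiry of referenced patent VP-370634:
  Base: filing + 18 years → 4 February 2017.
  Prosecution Delay Deduction: −50 days → 16 December 2016.
Terminal disclaimer: VP-635186 expires on the earlier of 4 May 2022 and 16 December 2016.

December 16, 2016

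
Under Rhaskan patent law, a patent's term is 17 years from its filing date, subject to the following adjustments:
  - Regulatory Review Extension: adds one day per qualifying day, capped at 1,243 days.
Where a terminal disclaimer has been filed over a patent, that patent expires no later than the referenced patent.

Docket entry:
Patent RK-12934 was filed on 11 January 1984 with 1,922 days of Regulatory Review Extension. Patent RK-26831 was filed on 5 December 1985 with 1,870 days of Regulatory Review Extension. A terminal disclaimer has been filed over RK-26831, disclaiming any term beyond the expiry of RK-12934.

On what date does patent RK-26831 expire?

Natural term of RK-26831:
  Base: filing + 17 years → 5 December 2002.
  Regulatory Review Extension: 1870 days claimed exceeds the 1243-day cap, so +1243 days → 1 May 2006.
Expiry of referenced patent RK-12934:
  Base: filing + 17 years → 11 January 2001.
  Regulatory Review Extension: 1922 days claimed exceeds the 1243-day cap, so +1243 days → 7 June 2004.
Terminal disclaimer: RK-26831 expires on the earlier of 1 May 2006 and 7 June 2004.

2004-06-07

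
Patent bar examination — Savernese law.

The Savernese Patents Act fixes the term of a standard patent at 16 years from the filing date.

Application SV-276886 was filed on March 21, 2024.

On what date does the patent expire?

Filing date + 16 years → 21 March 2040.

March 21, 2040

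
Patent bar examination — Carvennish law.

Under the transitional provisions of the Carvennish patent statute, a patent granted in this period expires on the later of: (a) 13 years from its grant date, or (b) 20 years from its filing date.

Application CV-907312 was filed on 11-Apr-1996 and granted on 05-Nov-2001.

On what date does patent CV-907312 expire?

April 11, 2016

(a) grant + 13 years → 5 November 2014.
(b) filing + 20 years → 11 April 2016.
Later of the two: 11 April 2016.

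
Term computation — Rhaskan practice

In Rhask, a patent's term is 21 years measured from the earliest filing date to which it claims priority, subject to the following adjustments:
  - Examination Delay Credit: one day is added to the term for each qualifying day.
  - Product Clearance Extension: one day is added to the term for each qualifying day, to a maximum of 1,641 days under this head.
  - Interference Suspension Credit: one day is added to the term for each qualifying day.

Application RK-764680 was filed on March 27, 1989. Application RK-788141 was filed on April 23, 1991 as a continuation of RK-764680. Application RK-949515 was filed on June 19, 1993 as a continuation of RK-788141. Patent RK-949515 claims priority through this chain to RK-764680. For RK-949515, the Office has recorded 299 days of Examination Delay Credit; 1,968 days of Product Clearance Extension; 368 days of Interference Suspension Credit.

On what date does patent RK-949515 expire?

Earliest priority filing: 27 March 1989.
Base term: 27 March 1989 + 21 years → 27 March 2010.
Examination Delay Credit: +299 days → 20 January 2011.
Product Clearance Extension: 1968 days claimed exceeds the 1641-day cap, so +1641 days → 19 July 2015.
Interference Suspension Credit: +368 days → 21 July 2016.

2016-07-21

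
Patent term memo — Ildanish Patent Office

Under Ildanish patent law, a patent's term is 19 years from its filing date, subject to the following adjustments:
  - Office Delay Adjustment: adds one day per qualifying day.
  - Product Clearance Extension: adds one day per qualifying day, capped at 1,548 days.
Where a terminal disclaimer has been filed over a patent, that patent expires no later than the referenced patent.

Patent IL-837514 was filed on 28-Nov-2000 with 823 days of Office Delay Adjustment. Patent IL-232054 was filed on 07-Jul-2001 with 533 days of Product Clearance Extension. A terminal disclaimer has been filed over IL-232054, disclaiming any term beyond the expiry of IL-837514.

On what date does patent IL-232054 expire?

December 22, 2021

Natural term of IL-232054:
  Base: filing + 19 years → 7 July 2020.
  Product Clearance Extension: 533 days (within the 1548-day cap) → +533 days → 22 December 2021.
Expiry of referenced patent IL-837514:
  Base: filing + 19 years → 28 November 2019.
  Office Delay Adjustment: +823 days → 28 February 2022.
Terminal disclaimer: IL-232054 expires on the earlier of 22 December 2021 and 28 February 2022.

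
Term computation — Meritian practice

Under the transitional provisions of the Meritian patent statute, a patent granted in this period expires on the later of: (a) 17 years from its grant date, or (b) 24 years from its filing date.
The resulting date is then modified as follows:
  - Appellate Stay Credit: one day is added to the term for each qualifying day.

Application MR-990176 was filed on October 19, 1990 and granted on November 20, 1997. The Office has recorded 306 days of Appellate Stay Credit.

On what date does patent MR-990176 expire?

2015-09-22

(a) grant + 17 years → 20 November 2014.
(b) filing + 24 years → 19 October 2014.
Later of the two: 20 November 2014.
Appellate Stay Credit: +306 days → 22 September 2015.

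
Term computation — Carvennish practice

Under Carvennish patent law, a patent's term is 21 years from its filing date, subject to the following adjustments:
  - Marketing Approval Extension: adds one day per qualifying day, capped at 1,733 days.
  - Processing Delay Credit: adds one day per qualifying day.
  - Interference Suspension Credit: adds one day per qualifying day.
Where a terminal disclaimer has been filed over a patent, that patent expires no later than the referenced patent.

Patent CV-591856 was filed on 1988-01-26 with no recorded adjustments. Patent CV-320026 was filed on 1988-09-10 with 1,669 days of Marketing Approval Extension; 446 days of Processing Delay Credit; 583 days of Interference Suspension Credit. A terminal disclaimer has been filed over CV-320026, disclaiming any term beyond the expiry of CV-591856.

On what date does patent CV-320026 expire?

2009-01-26

Natural term of CV-320026:
  Base: filing + 21 years → 10 September 2009.
  Marketing Approval Extension: 1669 days (within the 1733-day cap) → +1669 days → 6 April 2014.
  Processing Delay Credit: +446 days → 26 June 2015.
  Interference Suspension Credit: +583 days → 29 January 2017.
Expiry of referenced patent CV-591856:
  Base: filing + 21 years → 26 January 2009.
Terminal disclaimer: CV-320026 expires on the earlier of 29 January 2017 and 26 January 2009.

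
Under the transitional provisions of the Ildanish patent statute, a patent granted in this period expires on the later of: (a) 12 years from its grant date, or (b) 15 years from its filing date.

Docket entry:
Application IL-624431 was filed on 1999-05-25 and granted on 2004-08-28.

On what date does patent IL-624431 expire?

2016-08-28

(a) grant + 12 years → 28 August 2016.
(b) filing + 15 years → 25 May 2014.
Later of the two: 28 August 2016.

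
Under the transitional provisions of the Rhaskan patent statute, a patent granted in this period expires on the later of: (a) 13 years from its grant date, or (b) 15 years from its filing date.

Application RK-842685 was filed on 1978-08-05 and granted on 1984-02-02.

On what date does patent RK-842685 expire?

February 2, 1997

(a) grant + 13 years → 2 February 1997.
(b) filing + 15 years → 5 August 1993.
Later of the two: 2 February 1997.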